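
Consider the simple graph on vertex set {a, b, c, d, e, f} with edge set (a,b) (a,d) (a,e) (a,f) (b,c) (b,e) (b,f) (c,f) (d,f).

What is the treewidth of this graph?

A width-2 tree decomposition is:
Bags: B1 = {a, b, f}  B2 = {a, d, f}  B3 = {b, c, f}  B4 = {a, b, e}
Tree: B1–B2, B1–B3, B1–B4
The largest bag has 3 vertices, giving width 2; this decomposition certifies tw(G) ≤ 2. For the lower bound, the 3 vertices {a, b, e} are pairwise adjacent, and any tree decomposition puts a clique entirely inside one bag — forcing width ≥ 2. Therefore the treewidth is 2.

2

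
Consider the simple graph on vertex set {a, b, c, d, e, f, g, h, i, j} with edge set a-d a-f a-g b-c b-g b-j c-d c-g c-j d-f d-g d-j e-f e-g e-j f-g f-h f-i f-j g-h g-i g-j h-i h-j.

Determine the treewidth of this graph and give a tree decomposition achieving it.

Every bag has size at most 4, so the width is 4 − 1 = 3 and tw(G) ≤ 3. On the other hand G contains the 4-clique {c, d, g, j}. A clique must lie in a single bag of any decomposition, so no decomposition can have width below 3. Combining the bounds, tw(G) = 3.

Treewidth 3.
One such decomposition:
Bags: B1 = {c, d, g, j}  B2 = {d, f, g, j}  B3 = {b, c, g, j}  B4 = {f, g, h, j}  B5 = {a, d, f, g}  B6 = {f, g, h, i}  B7 = {e, f, g, j}
Tree: B1–B2, B1–B3, B2–B4, B2–B5, B4–B6, B2–B7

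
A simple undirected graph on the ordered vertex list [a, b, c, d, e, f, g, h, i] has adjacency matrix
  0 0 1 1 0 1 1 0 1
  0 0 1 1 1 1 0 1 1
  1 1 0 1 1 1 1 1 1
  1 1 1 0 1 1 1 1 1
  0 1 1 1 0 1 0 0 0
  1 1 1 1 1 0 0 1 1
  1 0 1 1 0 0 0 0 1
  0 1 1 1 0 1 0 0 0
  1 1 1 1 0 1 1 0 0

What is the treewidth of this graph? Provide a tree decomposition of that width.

Every bag has size at most 5, so the width is 5 − 1 = 4 and tw(G) ≤ 4. For the lower bound, the 5 vertices {a, c, d, g, i} are pairwise adjacent, and any tree decomposition puts a clique entirely inside one bag — forcing width ≥ 4. Combining the bounds, tw(G) = 4.

Treewidth 4.
Bags: B1 = {b, c, d, e, f}  B2 = {b, c, d, f, i}  B3 = {b, c, d, f, h}  B4 = {a, c, d, f, i}  B5 = {a, c, d, g, i}
Tree: B1–B2, B1–B3, B2–B4, B4–B5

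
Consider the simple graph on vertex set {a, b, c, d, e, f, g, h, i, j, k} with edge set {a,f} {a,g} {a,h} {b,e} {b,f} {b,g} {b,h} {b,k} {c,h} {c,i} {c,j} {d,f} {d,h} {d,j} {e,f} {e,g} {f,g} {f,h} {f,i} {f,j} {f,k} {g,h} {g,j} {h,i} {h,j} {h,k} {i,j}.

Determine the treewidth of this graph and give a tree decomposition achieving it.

Treewidth 3.
One optimal decomposition is:
Bags: B1 = {f, g, h, j}  B2 = {a, f, g, h}  B3 = {b, f, g, h}  B4 = {d, f, h, j}  B5 = {f, h, i, j}  B6 = {c, h, i, j}  B7 = {b, f, h, k}  B8 = {b, e, f, g}
Tree: B1–B2, B1–B3, B1–B4, B4–B5, B5–B6, B3–B7, B3–B8

Every bag has size at most 4, so the width is 4 − 1 = 3 and tw(G) ≤ 3. On the other hand G contains the 4-clique {c, h, i, j}. A clique must lie in a single bag of any decomposition, so no decomposition can have width below 3. Therefore the treewidth is 3.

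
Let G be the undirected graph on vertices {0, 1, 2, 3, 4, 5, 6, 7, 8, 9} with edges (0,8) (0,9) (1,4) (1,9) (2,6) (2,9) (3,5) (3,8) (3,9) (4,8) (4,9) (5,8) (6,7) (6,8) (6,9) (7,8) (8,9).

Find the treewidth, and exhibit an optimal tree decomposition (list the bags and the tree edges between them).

Treewidth 2.
One optimal decomposition is:
Bags: B1 = {2, 6, 9}  B2 = {6, 8, 9}  B3 = {4, 8, 9}  B4 = {6, 7, 8}  B5 = {1, 4, 9}  B6 = {3, 8, 9}  B7 = {3, 5, 8}  B8 = {0, 8, 9}
Tree: B1–B2, B2–B3, B2–B4, B3–B5, B2–B6, B6–B7, B2–B8

The largest bag has 3 vertices, giving width 2; this decomposition certifies tw(G) ≤ 2. On the other hand G contains the 3-clique {0, 8, 9}. A clique must lie in a single bag of any decomposition, so no decomposition can have width below 2. The upper and lower bounds meet at 2, so that is the treewidth.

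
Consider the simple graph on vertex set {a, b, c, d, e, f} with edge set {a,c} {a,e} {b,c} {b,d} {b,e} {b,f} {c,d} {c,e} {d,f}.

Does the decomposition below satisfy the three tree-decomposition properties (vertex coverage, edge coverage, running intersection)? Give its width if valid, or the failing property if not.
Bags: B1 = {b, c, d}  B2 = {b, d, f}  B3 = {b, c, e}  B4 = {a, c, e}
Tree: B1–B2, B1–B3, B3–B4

Yes; width 2.

Vertex coverage: the bags together contain {a, b, c, d, e, f}, the full vertex set. Edge coverage: each edge of G has both endpoints in at least one bag. Running intersection: for every vertex, the bags containing it form a connected subtree. All three properties hold, so this is a valid tree decomposition of width max|bag| − 1 = 2, and hence tw(G) ≤ 2.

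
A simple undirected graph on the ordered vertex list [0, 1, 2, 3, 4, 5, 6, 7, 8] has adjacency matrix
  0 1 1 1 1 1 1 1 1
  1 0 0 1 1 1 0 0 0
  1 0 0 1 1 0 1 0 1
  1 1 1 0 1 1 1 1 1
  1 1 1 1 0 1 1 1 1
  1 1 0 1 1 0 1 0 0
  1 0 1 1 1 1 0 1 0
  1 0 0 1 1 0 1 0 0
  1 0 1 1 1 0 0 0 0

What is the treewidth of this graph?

A width-4 tree decomposition is:
Bags: B1 = {0, 1, 3, 4, 5}  B2 = {0, 3, 4, 5, 6}  B3 = {0, 2, 3, 4, 6}  B4 = {0, 2, 3, 4, 8}  B5 = {0, 3, 4, 6, 7}
Tree: B1–B2, B2–B3, B3–B4, B3–B5
The largest bag has 5 vertices, giving width 4; this decomposition certifies tw(G) ≤ 4. On the other hand G contains the 5-clique {0, 2, 3, 4, 8}. A clique must lie in a single bag of any decomposition, so no decomposition can have width below 4. Hence tw(G) = 4 exactly.

4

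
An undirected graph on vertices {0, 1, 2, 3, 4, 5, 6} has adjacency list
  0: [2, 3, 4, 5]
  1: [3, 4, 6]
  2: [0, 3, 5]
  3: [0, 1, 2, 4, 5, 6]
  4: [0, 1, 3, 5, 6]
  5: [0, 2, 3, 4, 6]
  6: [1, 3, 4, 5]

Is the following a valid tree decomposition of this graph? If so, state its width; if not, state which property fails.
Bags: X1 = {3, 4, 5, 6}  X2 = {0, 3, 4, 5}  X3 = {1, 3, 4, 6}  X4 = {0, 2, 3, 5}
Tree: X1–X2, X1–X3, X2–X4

Checking the three conditions: (i) the bags cover all of {0, 1, 2, 3, 4, 5, 6}; (ii) for each edge, some bag contains both endpoints; (iii) the bags containing any fixed vertex form a subtree. All hold, so the decomposition is valid with width 4 − 1 = 3.

Yes; width 3.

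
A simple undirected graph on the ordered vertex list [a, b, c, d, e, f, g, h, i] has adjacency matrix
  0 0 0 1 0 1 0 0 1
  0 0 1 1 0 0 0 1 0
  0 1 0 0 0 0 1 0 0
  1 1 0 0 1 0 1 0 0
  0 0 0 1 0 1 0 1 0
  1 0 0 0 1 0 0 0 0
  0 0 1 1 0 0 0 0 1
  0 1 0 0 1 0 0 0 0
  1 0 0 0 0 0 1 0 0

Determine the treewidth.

3

A width-3 tree decomposition is:
Bags: B1 = {a, c, g, i}  B2 = {a, c, d, g}  B3 = {a, b, c, d}  B4 = {a, b, d, f}  B5 = {b, d, e, f}  B6 = {b, e, f, h}
Tree: B1–B2, B2–B3, B3–B4, B4–B5, B5–B6
Every bag has size at most 4, so the width is 4 − 1 = 3 and tw(G) ≤ 3. For the lower bound: the 4 vertex sets {c,g,i}, {a}, {d}, {b,e,f,h} are disjoint, each induces a connected subgraph, and every pair is joined by at least one edge of G. Contracting each set to a single vertex therefore yields K_{4} as a minor, and since treewidth is minor-monotone, tw(G) ≥ tw(K_{4}) = 3. The upper and lower bounds meet at 3, so that is the treewidth.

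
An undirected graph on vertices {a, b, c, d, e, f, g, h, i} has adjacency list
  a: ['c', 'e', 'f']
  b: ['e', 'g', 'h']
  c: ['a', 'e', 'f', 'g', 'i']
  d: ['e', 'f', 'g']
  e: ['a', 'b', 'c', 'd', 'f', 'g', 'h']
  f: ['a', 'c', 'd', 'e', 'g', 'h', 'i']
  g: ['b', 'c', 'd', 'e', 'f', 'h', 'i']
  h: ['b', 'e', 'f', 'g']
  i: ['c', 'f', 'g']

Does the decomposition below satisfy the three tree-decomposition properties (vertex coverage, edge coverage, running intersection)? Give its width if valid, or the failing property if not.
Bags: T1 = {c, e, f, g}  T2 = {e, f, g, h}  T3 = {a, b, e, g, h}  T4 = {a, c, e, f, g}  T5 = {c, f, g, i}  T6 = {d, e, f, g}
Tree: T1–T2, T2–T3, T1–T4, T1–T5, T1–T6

No — bags containing vertex a are not connected in the tree.

A tree decomposition must satisfy three properties: every vertex lies in some bag; for every edge, both endpoints lie together in some bag; and for every vertex, the bags containing it form a connected subtree. Here bags containing vertex a are not connected in the tree, so the decomposition is invalid.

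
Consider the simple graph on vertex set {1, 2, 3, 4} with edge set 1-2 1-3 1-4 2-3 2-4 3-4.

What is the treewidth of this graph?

A width-3 tree decomposition is:
Bags: B1 = {1, 2, 3, 4}
Tree: (single bag)
With just one bag of size 4, the width is 4 − 1 = 3, so tw(G) ≤ 3. On the other hand G contains the 4-clique {1, 2, 3, 4}. A clique must lie in a single bag of any decomposition, so no decomposition can have width below 3. Therefore the treewidth is 3.

3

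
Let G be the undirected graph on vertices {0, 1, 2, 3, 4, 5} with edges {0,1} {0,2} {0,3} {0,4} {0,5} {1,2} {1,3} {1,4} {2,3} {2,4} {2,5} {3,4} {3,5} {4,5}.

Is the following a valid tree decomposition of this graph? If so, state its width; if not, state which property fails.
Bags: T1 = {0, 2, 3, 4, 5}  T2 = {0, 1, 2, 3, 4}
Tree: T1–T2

Every vertex of G appears in some bag (union = {0, 1, 2, 3, 4, 5}); every edge is covered by a bag; and for each vertex v the set of bags containing v is connected in the bag tree. The decomposition is therefore valid. The largest bag has 5 vertices, so the width is 4.

Yes; width 4.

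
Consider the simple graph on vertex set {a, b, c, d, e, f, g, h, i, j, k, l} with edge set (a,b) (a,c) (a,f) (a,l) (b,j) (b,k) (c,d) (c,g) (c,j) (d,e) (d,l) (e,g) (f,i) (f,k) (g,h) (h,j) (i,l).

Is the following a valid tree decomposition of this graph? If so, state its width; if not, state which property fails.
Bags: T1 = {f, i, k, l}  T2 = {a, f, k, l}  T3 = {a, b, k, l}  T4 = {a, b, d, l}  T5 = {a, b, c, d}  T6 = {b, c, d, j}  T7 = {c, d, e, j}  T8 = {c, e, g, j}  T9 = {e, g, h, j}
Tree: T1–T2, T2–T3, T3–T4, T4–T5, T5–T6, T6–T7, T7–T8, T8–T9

Vertex coverage: the bags together contain {a, b, c, d, e, f, g, h, i, j, k, l}, the full vertex set. Edge coverage: each edge of G has both endpoints in at least one bag. Running intersection: for every vertex, the bags containing it form a connected subtree. All three properties hold, so this is a valid tree decomposition of width max|bag| − 1 = 3, and hence tw(G) ≤ 3.

Yes; width 3.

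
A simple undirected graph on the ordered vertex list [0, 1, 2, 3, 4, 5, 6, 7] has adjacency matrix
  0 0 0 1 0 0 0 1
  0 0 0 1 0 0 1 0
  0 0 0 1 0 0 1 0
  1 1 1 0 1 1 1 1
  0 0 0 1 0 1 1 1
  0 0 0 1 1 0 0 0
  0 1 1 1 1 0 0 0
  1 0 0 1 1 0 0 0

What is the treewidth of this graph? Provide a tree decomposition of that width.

Every bag has size at most 3, so the width is 3 − 1 = 2 and tw(G) ≤ 2. Conversely, {0, 3, 7} is a clique of size 3, and the vertices of any clique must share a bag in every tree decomposition; so some bag has ≥ 3 vertices and tw(G) ≥ 2. Therefore the treewidth is 2.

Treewidth 2.
Bags: B1 = {1, 3, 6}  B2 = {3, 4, 6}  B3 = {3, 4, 5}  B4 = {2, 3, 6}  B5 = {3, 4, 7}  B6 = {0, 3, 7}
Tree: B1–B2, B2–B3, B2–B4, B3–B5, B5–B6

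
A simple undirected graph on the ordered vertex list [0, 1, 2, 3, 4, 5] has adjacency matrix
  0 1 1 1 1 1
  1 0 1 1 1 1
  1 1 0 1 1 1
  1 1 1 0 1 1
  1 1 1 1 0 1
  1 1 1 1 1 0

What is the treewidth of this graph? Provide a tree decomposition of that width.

A single bag containing all 6 vertices is trivially a valid decomposition of width 5. Conversely, {0, 1, 2, 3, 4, 5} is a clique of size 6, and the vertices of any clique must share a bag in every tree decomposition; so some bag has ≥ 6 vertices and tw(G) ≥ 5. The upper and lower bounds meet at 5, so that is the treewidth.

Treewidth 5.
One optimal decomposition is:
Bags: B1 = {0, 1, 2, 3, 4, 5}
Tree: (single bag)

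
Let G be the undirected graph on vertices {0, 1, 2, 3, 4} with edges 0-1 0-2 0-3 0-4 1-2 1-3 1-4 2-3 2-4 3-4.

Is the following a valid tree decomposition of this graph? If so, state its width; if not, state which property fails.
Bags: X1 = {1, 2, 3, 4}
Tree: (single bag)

No — vertex 0 appears in no bag.

A tree decomposition must satisfy three properties: every vertex lies in some bag; for every edge, both endpoints lie together in some bag; and for every vertex, the bags containing it form a connected subtree. Here vertex 0 appears in no bag, so the decomposition is invalid.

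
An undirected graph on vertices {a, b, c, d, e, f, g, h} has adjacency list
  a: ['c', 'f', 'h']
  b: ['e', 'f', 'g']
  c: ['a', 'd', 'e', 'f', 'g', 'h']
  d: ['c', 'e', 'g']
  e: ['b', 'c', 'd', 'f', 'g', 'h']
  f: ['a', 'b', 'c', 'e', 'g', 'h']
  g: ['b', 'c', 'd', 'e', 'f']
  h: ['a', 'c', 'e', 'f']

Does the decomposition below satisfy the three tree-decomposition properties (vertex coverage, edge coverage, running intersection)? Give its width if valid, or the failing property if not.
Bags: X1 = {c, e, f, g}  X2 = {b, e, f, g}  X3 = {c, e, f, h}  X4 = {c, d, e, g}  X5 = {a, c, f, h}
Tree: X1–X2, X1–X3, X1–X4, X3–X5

Yes; width 3.

Every vertex of G appears in some bag (union = {a, b, c, d, e, f, g, h}); every edge is covered by a bag; and for each vertex v the set of bags containing v is connected in the bag tree. The decomposition is therefore valid. The largest bag has 4 vertices, so the width is 3.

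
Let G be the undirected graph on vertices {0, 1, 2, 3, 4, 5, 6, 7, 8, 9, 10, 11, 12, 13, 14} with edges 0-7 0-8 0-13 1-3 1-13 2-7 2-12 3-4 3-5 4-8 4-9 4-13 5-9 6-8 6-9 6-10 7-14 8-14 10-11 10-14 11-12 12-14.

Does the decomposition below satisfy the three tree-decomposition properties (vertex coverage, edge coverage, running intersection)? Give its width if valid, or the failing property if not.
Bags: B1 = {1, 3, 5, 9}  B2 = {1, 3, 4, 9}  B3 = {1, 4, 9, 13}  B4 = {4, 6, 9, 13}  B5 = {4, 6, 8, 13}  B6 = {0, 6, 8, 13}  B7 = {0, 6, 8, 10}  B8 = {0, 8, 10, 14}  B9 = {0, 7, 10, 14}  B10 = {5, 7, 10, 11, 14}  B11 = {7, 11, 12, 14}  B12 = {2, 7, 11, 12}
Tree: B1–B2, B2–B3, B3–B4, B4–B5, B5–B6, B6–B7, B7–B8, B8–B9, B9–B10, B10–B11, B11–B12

No — bags containing vertex 5 are not connected in the tree.

A tree decomposition must satisfy three properties: every vertex lies in some bag; for every edge, both endpoints lie together in some bag; and for every vertex, the bags containing it form a connected subtree. Here bags containing vertex 5 are not connected in the tree, so the decomposition is invalid.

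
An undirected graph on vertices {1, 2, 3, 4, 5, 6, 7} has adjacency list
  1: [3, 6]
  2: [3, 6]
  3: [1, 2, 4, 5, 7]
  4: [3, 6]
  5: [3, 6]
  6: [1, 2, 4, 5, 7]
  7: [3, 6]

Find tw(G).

2

A width-2 tree decomposition is:
Bags: B1 = {3, 4, 6}  B2 = {2, 3, 6}  B3 = {3, 5, 6}  B4 = {1, 3, 6}  B5 = {3, 6, 7}
Tree: B1–B2, B2–B3, B3–B4, B4–B5
Each bag holds 3 vertices, so the decomposition has width 2, which upper-bounds the treewidth. Since 6–4–3–2–6 is a cycle in G, G is not acyclic. Forests are exactly the graphs of treewidth ≤ 1, so tw(G) ≥ 2. Combining the bounds, tw(G) = 2.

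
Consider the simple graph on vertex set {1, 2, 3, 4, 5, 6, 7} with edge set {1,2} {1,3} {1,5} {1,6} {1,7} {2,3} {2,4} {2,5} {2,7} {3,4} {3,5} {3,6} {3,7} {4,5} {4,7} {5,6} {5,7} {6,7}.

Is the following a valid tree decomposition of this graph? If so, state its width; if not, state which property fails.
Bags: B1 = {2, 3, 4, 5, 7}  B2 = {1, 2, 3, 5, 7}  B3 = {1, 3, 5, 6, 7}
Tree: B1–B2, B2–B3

Yes; width 4.

Every vertex of G appears in some bag (union = {1, 2, 3, 4, 5, 6, 7}); every edge is covered by a bag; and for each vertex v the set of bags containing v is connected in the bag tree. The decomposition is therefore valid. The largest bag has 5 vertices, so the width is 4.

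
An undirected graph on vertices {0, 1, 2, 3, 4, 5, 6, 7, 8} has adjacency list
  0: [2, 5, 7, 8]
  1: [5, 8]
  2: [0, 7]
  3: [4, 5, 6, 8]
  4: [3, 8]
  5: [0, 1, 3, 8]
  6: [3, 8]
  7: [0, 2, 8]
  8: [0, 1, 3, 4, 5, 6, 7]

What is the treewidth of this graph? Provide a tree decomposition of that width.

Treewidth 2.
One such decomposition:
Bags: B1 = {0, 5, 8}  B2 = {0, 7, 8}  B3 = {0, 2, 7}  B4 = {3, 5, 8}  B5 = {3, 6, 8}  B6 = {1, 5, 8}  B7 = {3, 4, 8}
Tree: B1–B2, B2–B3, B1–B4, B4–B5, B4–B6, B4–B7

Each bag holds 3 vertices, so the decomposition has width 2, which upper-bounds the treewidth. Conversely, {0, 5, 8} is a clique of size 3, and the vertices of any clique must share a bag in every tree decomposition; so some bag has ≥ 3 vertices and tw(G) ≥ 2. The upper and lower bounds meet at 2, so that is the treewidth.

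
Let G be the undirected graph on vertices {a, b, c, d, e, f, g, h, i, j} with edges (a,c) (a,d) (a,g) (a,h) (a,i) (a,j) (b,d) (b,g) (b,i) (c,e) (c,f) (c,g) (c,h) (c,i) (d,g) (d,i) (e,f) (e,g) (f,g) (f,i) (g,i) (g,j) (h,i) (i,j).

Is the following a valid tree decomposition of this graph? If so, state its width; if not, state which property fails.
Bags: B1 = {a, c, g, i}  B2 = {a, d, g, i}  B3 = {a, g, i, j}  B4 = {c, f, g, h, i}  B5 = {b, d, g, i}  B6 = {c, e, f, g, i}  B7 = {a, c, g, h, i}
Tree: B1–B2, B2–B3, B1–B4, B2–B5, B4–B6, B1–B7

No — bags containing vertex h are not connected in the tree.

A tree decomposition must satisfy three properties: every vertex lies in some bag; for every edge, both endpoints lie together in some bag; and for every vertex, the bags containing it form a connected subtree. Here bags containing vertex h are not connected in the tree, so the decomposition is invalid.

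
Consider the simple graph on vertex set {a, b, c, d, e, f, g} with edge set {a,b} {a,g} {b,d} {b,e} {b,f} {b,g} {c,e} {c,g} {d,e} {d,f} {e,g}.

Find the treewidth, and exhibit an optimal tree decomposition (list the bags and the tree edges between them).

Each bag holds 3 vertices, so the decomposition has width 2, which upper-bounds the treewidth. Conversely, {c, e, g} is a clique of size 3, and the vertices of any clique must share a bag in every tree decomposition; so some bag has ≥ 3 vertices and tw(G) ≥ 2. The upper and lower bounds meet at 2, so that is the treewidth.

Treewidth 2.
One such decomposition:
Bags: B1 = {b, d, e}  B2 = {b, d, f}  B3 = {b, e, g}  B4 = {a, b, g}  B5 = {c, e, g}
Tree: B1–B2, B1–B3, B3–B4, B3–B5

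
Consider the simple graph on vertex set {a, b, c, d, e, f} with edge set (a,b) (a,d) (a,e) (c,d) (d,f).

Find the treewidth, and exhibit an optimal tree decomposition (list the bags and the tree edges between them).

The largest bag has 2 vertices, giving width 1; this decomposition certifies tw(G) ≤ 1. Since G has at least one edge (e.g. f–d), it is not an edgeless graph, so tw(G) ≥ 1. The upper and lower bounds meet at 1, so that is the treewidth.

Treewidth 1.
One optimal decomposition is:
Bags: B1 = {d, f}  B2 = {c, d}  B3 = {a, d}  B4 = {a, e}  B5 = {a, b}
Tree: B1–B2, B1–B3, B3–B4, B4–B5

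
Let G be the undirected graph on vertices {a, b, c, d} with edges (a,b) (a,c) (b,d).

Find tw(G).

1

A width-1 tree decomposition is:
Bags: B1 = {a, c}  B2 = {a, b}  B3 = {b, d}
Tree: B1–B2, B2–B3
The largest bag has 2 vertices, giving width 1; this decomposition certifies tw(G) ≤ 1. Since G has at least one edge (e.g. c–a), it is not an edgeless graph, so tw(G) ≥ 1. Combining the bounds, tw(G) = 1.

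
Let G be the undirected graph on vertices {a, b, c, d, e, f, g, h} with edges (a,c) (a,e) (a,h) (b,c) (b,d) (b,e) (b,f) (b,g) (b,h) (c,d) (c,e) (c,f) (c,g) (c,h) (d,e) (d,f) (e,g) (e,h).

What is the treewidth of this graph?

3

A width-3 tree decomposition is:
Bags: B1 = {b, c, d, e}  B2 = {b, c, e, g}  B3 = {b, c, e, h}  B4 = {b, c, d, f}  B5 = {a, c, e, h}
Tree: B1–B2, B1–B3, B1–B4, B3–B5
The largest bag has 4 vertices, giving width 3; this decomposition certifies tw(G) ≤ 3. On the other hand G contains the 4-clique {a, c, e, h}. A clique must lie in a single bag of any decomposition, so no decomposition can have width below 3. Combining the bounds, tw(G) = 3.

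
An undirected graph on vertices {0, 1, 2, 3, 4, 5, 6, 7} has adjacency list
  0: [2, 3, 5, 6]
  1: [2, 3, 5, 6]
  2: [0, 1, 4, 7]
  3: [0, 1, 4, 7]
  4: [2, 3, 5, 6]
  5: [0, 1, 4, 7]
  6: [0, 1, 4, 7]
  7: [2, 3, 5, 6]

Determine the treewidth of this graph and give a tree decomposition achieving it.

Every bag has size at most 5, so the width is 5 − 1 = 4 and tw(G) ≤ 4. For the lower bound: the 5 vertex sets {4,6}, {1,5}, {3,7}, {2}, {0} are disjoint, each induces a connected subgraph, and every pair is joined by at least one edge of G. Contracting each set to a single vertex therefore yields K_{5} as a minor, and since treewidth is minor-monotone, tw(G) ≥ tw(K_{5}) = 4. The upper and lower bounds meet at 4, so that is the treewidth.

Treewidth 4.
One such decomposition:
Bags: B1 = {2, 3, 4, 5, 6}  B2 = {1, 2, 3, 5, 6}  B3 = {2, 3, 5, 6, 7}  B4 = {0, 2, 3, 5, 6}
Tree: B1–B2, B2–B3, B3–B4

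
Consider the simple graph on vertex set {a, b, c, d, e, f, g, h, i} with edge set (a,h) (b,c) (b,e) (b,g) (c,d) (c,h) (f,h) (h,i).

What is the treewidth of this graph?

A width-1 tree decomposition is:
Bags: B1 = {c, h}  B2 = {b, c}  B3 = {h, i}  B4 = {a, h}  B5 = {c, d}  B6 = {b, g}  B7 = {f, h}  B8 = {b, e}
Tree: B1–B2, B1–B3, B3–B4, B1–B5, B2–B6, B1–B7, B2–B8
The largest bag has 2 vertices, giving width 1; this decomposition certifies tw(G) ≤ 1. Since G has at least one edge (e.g. c–h), it is not an edgeless graph, so tw(G) ≥ 1. Hence tw(G) = 1 exactly.

1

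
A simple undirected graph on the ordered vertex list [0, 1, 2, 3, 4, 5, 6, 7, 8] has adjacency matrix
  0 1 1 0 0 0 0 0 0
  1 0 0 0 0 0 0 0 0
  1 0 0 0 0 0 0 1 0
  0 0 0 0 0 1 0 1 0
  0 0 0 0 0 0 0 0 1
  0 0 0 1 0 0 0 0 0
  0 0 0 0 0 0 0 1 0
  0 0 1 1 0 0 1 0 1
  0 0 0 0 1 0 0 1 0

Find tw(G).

1

A width-1 tree decomposition is:
Bags: B1 = {6, 7}  B2 = {2, 7}  B3 = {3, 7}  B4 = {0, 2}  B5 = {3, 5}  B6 = {7, 8}  B7 = {0, 1}  B8 = {4, 8}
Tree: B1–B2, B1–B3, B2–B4, B3–B5, B1–B6, B4–B7, B6–B8
Every bag has size at most 2, so the width is 2 − 1 = 1 and tw(G) ≤ 1. G has an edge, so its treewidth is at least 1. Therefore the treewidth is 1.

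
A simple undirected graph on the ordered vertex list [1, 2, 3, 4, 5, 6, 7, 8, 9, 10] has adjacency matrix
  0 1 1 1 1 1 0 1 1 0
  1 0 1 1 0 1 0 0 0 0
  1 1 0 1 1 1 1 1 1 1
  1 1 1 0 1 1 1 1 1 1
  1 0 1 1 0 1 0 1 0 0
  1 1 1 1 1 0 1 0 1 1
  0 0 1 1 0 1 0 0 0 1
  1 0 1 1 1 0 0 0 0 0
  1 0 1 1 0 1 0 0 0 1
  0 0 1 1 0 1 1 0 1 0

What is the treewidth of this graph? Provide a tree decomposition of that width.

The largest bag has 5 vertices, giving width 4; this decomposition certifies tw(G) ≤ 4. For the lower bound, the 5 vertices {1, 3, 4, 5, 8} are pairwise adjacent, and any tree decomposition puts a clique entirely inside one bag — forcing width ≥ 4. The upper and lower bounds meet at 4, so that is the treewidth.

Treewidth 4.
One optimal decomposition is:
Bags: B1 = {1, 3, 4, 6, 9}  B2 = {1, 2, 3, 4, 6}  B3 = {1, 3, 4, 5, 6}  B4 = {1, 3, 4, 5, 8}  B5 = {3, 4, 6, 9, 10}  B6 = {3, 4, 6, 7, 10}
Tree: B1–B2, B1–B3, B3–B4, B1–B5, B5–B6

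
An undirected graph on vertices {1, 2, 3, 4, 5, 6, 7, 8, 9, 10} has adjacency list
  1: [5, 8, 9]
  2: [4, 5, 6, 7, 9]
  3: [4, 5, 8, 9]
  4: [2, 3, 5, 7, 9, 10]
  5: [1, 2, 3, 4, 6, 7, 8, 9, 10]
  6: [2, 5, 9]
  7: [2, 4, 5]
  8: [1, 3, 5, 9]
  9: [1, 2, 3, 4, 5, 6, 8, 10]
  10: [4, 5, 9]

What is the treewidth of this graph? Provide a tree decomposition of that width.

Each bag holds 4 vertices, so the decomposition has width 3, which upper-bounds the treewidth. For the lower bound, the 4 vertices {1, 5, 8, 9} are pairwise adjacent, and any tree decomposition puts a clique entirely inside one bag — forcing width ≥ 3. Hence tw(G) = 3 exactly.

Treewidth 3.
One optimal decomposition is:
Bags: B1 = {4, 5, 9, 10}  B2 = {3, 4, 5, 9}  B3 = {2, 4, 5, 9}  B4 = {3, 5, 8, 9}  B5 = {2, 4, 5, 7}  B6 = {2, 5, 6, 9}  B7 = {1, 5, 8, 9}
Tree: B1–B2, B1–B3, B2–B4, B3–B5, B3–B6, B4–B7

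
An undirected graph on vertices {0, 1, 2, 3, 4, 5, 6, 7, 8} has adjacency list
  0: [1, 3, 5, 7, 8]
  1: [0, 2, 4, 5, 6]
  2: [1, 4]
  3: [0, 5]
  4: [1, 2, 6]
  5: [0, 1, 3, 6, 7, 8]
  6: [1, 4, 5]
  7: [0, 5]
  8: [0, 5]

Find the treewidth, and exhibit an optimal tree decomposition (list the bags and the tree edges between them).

Every bag has size at most 3, so the width is 3 − 1 = 2 and tw(G) ≤ 2. On the other hand G contains the 3-clique {1, 2, 4}. A clique must lie in a single bag of any decomposition, so no decomposition can have width below 2. Therefore the treewidth is 2.

Treewidth 2.
One such decomposition:
Bags: B1 = {0, 5, 7}  B2 = {0, 1, 5}  B3 = {1, 5, 6}  B4 = {1, 4, 6}  B5 = {1, 2, 4}  B6 = {0, 5, 8}  B7 = {0, 3, 5}
Tree: B1–B2, B2–B3, B3–B4, B4–B5, B1–B6, B1–B7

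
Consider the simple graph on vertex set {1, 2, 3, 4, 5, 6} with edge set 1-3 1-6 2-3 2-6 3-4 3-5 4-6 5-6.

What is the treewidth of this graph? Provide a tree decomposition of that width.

Treewidth 2.
One optimal decomposition is:
Bags: B1 = {3, 4, 6}  B2 = {1, 3, 6}  B3 = {2, 3, 6}  B4 = {3, 5, 6}
Tree: B1–B2, B2–B3, B3–B4

The largest bag has 3 vertices, giving width 2; this decomposition certifies tw(G) ≤ 2. For the lower bound, G contains the cycle 4–6–1–3–4, so G is not a forest; only forests have treewidth ≤ 1, hence tw(G) ≥ 2. Hence tw(G) = 2 exactly.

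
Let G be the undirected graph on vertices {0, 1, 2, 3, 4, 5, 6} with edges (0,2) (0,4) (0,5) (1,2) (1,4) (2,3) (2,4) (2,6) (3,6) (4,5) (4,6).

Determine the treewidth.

2

A width-2 tree decomposition is:
Bags: B1 = {2, 4, 6}  B2 = {2, 3, 6}  B3 = {0, 2, 4}  B4 = {0, 4, 5}  B5 = {1, 2, 4}
Tree: B1–B2, B1–B3, B3–B4, B1–B5
Each bag holds 3 vertices, so the decomposition has width 2, which upper-bounds the treewidth. Conversely, {2, 3, 6} is a clique of size 3, and the vertices of any clique must share a bag in every tree decomposition; so some bag has ≥ 3 vertices and tw(G) ≥ 2. The upper and lower bounds meet at 2, so that is the treewidth.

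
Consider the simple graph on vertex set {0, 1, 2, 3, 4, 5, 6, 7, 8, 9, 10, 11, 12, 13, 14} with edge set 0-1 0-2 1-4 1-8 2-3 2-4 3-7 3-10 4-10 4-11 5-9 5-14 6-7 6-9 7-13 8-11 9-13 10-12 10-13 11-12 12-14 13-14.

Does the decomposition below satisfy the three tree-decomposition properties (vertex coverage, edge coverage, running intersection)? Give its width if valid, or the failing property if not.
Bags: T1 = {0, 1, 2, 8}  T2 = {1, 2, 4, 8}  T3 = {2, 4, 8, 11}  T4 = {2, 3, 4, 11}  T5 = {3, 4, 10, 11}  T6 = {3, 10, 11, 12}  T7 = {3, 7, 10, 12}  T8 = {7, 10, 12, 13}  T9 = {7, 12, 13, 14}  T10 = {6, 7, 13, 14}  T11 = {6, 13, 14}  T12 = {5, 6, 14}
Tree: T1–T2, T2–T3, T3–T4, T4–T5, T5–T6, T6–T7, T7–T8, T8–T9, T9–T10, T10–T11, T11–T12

No — vertex 9 appears in no bag.

A tree decomposition must satisfy three properties: every vertex lies in some bag; for every edge, both endpoints lie together in some bag; and for every vertex, the bags containing it form a connected subtree. Here vertex 9 appears in no bag, so the decomposition is invalid.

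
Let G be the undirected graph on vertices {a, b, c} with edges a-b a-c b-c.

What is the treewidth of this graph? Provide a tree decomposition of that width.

Treewidth 2.
One such decomposition:
Bags: B1 = {a, b, c}
Tree: (single bag)

A single bag containing all 3 vertices is trivially a valid decomposition of width 2. Conversely, {a, b, c} is a clique of size 3, and the vertices of any clique must share a bag in every tree decomposition; so some bag has ≥ 3 vertices and tw(G) ≥ 2. Combining the bounds, tw(G) = 2.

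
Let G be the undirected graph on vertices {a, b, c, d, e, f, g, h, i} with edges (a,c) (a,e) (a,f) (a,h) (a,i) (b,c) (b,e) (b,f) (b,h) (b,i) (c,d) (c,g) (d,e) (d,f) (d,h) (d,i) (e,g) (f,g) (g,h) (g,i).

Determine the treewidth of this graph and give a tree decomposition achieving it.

Each bag holds 5 vertices, so the decomposition has width 4, which upper-bounds the treewidth. For the lower bound: the 5 vertex sets {c,g}, {d,h}, {a,i}, {b}, {f} are disjoint, each induces a connected subgraph, and every pair is joined by at least one edge of G. Contracting each set to a single vertex therefore yields K_{5} as a minor, and since treewidth is minor-monotone, tw(G) ≥ tw(K_{5}) = 4. Combining the bounds, tw(G) = 4.

Treewidth 4.
One such decomposition:
Bags: B1 = {a, b, c, d, g}  B2 = {a, b, d, g, h}  B3 = {a, b, d, g, i}  B4 = {a, b, d, f, g}  B5 = {a, b, d, e, g}
Tree: B1–B2, B2–B3, B3–B4, B4–B5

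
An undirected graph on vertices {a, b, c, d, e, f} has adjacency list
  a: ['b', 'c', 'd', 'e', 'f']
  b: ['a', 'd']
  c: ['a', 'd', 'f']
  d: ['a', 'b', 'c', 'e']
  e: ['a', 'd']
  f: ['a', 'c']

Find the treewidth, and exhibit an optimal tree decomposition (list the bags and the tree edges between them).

Every bag has size at most 3, so the width is 3 − 1 = 2 and tw(G) ≤ 2. On the other hand G contains the 3-clique {a, d, e}. A clique must lie in a single bag of any decomposition, so no decomposition can have width below 2. Combining the bounds, tw(G) = 2.

Treewidth 2.
One optimal decomposition is:
Bags: B1 = {a, c, d}  B2 = {a, d, e}  B3 = {a, c, f}  B4 = {a, b, d}
Tree: B1–B2, B1–B3, B2–B4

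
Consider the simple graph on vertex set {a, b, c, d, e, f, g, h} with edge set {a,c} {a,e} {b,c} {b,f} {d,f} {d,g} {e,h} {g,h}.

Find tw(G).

2

A width-2 tree decomposition is:
Bags: B1 = {a, e, h}  B2 = {a, c, h}  B3 = {b, c, h}  B4 = {b, f, h}  B5 = {d, f, h}  B6 = {d, g, h}
Tree: B1–B2, B2–B3, B3–B4, B4–B5, B5–B6
The largest bag has 3 vertices, giving width 2; this decomposition certifies tw(G) ≤ 2. Since h–e–a–c–b–f–d–g–h is a cycle in G, G is not acyclic. Forests are exactly the graphs of treewidth ≤ 1, so tw(G) ≥ 2. Therefore the treewidth is 2.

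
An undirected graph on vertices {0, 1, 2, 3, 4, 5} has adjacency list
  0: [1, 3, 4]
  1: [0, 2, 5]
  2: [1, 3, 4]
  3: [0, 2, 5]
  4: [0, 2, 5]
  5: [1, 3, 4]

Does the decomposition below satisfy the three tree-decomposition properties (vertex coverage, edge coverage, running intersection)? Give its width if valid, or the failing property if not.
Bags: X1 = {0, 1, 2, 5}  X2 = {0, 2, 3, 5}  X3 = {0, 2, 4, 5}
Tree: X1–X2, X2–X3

Checking the three conditions: (i) the bags cover all of {0, 1, 2, 3, 4, 5}; (ii) for each edge, some bag contains both endpoints; (iii) the bags containing any fixed vertex form a subtree. All hold, so the decomposition is valid with width 4 − 1 = 3.

Yes; width 3.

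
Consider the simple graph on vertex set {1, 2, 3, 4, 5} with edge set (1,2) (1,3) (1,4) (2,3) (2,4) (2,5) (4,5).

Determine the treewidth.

2

A width-2 tree decomposition is:
Bags: B1 = {1, 2, 3}  B2 = {1, 2, 4}  B3 = {2, 4, 5}
Tree: B1–B2, B2–B3
Every bag has size at most 3, so the width is 3 − 1 = 2 and tw(G) ≤ 2. Conversely, {1, 2, 3} is a clique of size 3, and the vertices of any clique must share a bag in every tree decomposition; so some bag has ≥ 3 vertices and tw(G) ≥ 2. The upper and lower bounds meet at 2, so that is the treewidth.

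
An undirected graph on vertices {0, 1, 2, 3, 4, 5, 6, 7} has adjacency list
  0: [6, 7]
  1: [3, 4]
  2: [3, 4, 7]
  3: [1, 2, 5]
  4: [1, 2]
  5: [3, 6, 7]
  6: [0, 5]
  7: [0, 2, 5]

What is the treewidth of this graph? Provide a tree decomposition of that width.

Each bag holds 3 vertices, so the decomposition has width 2, which upper-bounds the treewidth. The edges 6–0–7–5–6 form a cycle, so G is not a tree and its treewidth is at least 2. Hence tw(G) = 2 exactly.

Treewidth 2.
One such decomposition:
Bags: B1 = {0, 5, 6}  B2 = {0, 5, 7}  B3 = {3, 5, 7}  B4 = {2, 3, 7}  B5 = {1, 2, 3}  B6 = {1, 2, 4}
Tree: B1–B2, B2–B3, B3–B4, B4–B5, B5–B6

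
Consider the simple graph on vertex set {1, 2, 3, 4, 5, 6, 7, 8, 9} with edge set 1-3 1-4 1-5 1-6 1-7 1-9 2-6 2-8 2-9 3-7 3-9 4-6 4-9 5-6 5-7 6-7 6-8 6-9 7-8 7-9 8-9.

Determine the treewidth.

3

A width-3 tree decomposition is:
Bags: B1 = {1, 6, 7, 9}  B2 = {1, 4, 6, 9}  B3 = {6, 7, 8, 9}  B4 = {1, 5, 6, 7}  B5 = {1, 3, 7, 9}  B6 = {2, 6, 8, 9}
Tree: B1–B2, B1–B3, B1–B4, B1–B5, B3–B6
The largest bag has 4 vertices, giving width 3; this decomposition certifies tw(G) ≤ 3. On the other hand G contains the 4-clique {1, 3, 7, 9}. A clique must lie in a single bag of any decomposition, so no decomposition can have width below 3. Combining the bounds, tw(G) = 3.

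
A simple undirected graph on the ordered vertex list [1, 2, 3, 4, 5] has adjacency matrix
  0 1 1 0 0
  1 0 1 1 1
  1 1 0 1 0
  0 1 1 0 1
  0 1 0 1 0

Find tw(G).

A width-2 tree decomposition is:
Bags: B1 = {2, 3, 4}  B2 = {1, 2, 3}  B3 = {2, 4, 5}
Tree: B1–B2, B1–B3
Each bag holds 3 vertices, so the decomposition has width 2, which upper-bounds the treewidth. On the other hand G contains the 3-clique {1, 2, 3}. A clique must lie in a single bag of any decomposition, so no decomposition can have width below 2. Therefore the treewidth is 2.

2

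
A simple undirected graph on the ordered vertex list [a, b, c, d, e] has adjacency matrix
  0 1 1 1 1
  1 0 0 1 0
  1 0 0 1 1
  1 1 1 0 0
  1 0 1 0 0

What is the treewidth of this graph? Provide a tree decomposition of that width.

Treewidth 2.
One such decomposition:
Bags: B1 = {a, c, e}  B2 = {a, c, d}  B3 = {a, b, d}
Tree: B1–B2, B2–B3

The largest bag has 3 vertices, giving width 2; this decomposition certifies tw(G) ≤ 2. On the other hand G contains the 3-clique {a, c, d}. A clique must lie in a single bag of any decomposition, so no decomposition can have width below 2. Therefore the treewidth is 2.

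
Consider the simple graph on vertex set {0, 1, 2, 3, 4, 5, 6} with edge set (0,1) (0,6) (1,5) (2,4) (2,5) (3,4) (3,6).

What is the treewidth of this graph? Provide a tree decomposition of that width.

Treewidth 2.
Bags: B1 = {0, 1, 5}  B2 = {0, 2, 5}  B3 = {0, 2, 4}  B4 = {0, 3, 4}  B5 = {0, 3, 6}
Tree: B1–B2, B2–B3, B3–B4, B4–B5

Every bag has size at most 3, so the width is 3 − 1 = 2 and tw(G) ≤ 2. Since 0–1–5–2–4–3–6–0 is a cycle in G, G is not acyclic. Forests are exactly the graphs of treewidth ≤ 1, so tw(G) ≥ 2. The upper and lower bounds meet at 2, so that is the treewidth.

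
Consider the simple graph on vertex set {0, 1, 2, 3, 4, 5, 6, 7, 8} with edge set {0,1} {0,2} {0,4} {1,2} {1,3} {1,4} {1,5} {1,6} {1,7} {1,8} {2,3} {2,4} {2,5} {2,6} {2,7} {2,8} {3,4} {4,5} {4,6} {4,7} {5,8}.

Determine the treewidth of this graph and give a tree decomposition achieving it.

Every bag has size at most 4, so the width is 4 − 1 = 3 and tw(G) ≤ 3. On the other hand G contains the 4-clique {1, 2, 5, 8}. A clique must lie in a single bag of any decomposition, so no decomposition can have width below 3. Combining the bounds, tw(G) = 3.

Treewidth 3.
One such decomposition:
Bags: B1 = {1, 2, 4, 7}  B2 = {1, 2, 4, 5}  B3 = {1, 2, 5, 8}  B4 = {1, 2, 4, 6}  B5 = {0, 1, 2, 4}  B6 = {1, 2, 3, 4}
Tree: B1–B2, B2–B3, B1–B4, B1–B5, B5–B6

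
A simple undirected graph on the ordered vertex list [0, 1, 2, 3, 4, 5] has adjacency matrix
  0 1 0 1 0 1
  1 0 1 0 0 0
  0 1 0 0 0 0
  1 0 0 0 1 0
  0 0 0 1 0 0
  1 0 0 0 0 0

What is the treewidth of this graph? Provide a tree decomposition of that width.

Treewidth 1.
Bags: B1 = {0, 1}  B2 = {0, 5}  B3 = {0, 3}  B4 = {1, 2}  B5 = {3, 4}
Tree: B1–B2, B2–B3, B1–B4, B3–B5

The largest bag has 2 vertices, giving width 1; this decomposition certifies tw(G) ≤ 1. G has an edge, so its treewidth is at least 1. Combining the bounds, tw(G) = 1.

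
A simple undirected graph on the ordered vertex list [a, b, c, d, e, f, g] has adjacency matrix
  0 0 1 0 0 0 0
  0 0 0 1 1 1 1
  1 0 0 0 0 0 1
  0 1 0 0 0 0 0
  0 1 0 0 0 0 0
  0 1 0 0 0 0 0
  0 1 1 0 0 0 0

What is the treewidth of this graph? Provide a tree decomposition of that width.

The largest bag has 2 vertices, giving width 1; this decomposition certifies tw(G) ≤ 1. Since G has at least one edge (e.g. b–e), it is not an edgeless graph, so tw(G) ≥ 1. Combining the bounds, tw(G) = 1.

Treewidth 1.
One optimal decomposition is:
Bags: B1 = {b, e}  B2 = {b, f}  B3 = {b, g}  B4 = {c, g}  B5 = {a, c}  B6 = {b, d}
Tree: B1–B2, B1–B3, B3–B4, B4–B5, B1–B6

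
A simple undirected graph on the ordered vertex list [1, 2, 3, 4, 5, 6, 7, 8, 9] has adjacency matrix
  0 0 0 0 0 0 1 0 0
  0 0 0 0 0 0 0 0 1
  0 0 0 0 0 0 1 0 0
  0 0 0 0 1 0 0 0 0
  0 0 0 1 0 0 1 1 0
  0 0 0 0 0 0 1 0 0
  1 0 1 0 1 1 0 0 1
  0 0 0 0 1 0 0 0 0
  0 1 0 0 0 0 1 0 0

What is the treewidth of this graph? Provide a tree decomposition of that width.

Every bag has size at most 2, so the width is 2 − 1 = 1 and tw(G) ≤ 1. G has an edge, so its treewidth is at least 1. Therefore the treewidth is 1.

Treewidth 1.
One optimal decomposition is:
Bags: B1 = {5, 7}  B2 = {7, 9}  B3 = {1, 7}  B4 = {3, 7}  B5 = {4, 5}  B6 = {2, 9}  B7 = {5, 8}  B8 = {6, 7}
Tree: B1–B2, B2–B3, B3–B4, B1–B5, B2–B6, B1–B7, B3–B8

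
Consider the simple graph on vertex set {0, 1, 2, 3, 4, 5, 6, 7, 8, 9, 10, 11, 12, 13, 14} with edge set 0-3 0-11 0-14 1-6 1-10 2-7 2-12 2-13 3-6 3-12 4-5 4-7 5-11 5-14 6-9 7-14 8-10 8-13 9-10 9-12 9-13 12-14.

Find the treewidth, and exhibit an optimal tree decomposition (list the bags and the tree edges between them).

Each bag holds 4 vertices, so the decomposition has width 3, which upper-bounds the treewidth. For the lower bound: the 4 vertex sets {4,5,11}, {0}, {14}, {2,3,7,12} are disjoint, each induces a connected subgraph, and every pair is joined by at least one edge of G. Contracting each set to a single vertex therefore yields K_{4} as a minor, and since treewidth is minor-monotone, tw(G) ≥ tw(K_{4}) = 3. Combining the bounds, tw(G) = 3.

Treewidth 3.
One such decomposition:
Bags: B1 = {0, 4, 5, 11}  B2 = {0, 4, 5, 14}  B3 = {0, 4, 7, 14}  B4 = {0, 3, 7, 14}  B5 = {3, 7, 12, 14}  B6 = {2, 3, 7, 12}  B7 = {2, 3, 6, 12}  B8 = {2, 6, 9, 12}  B9 = {2, 6, 9, 13}  B10 = {1, 6, 9, 13}  B11 = {1, 9, 10, 13}  B12 = {1, 8, 10, 13}
Tree: B1–B2, B2–B3, B3–B4, B4–B5, B5–B6, B6–B7, B7–B8, B8–B9, B9–B10, B10–B11, B11–B12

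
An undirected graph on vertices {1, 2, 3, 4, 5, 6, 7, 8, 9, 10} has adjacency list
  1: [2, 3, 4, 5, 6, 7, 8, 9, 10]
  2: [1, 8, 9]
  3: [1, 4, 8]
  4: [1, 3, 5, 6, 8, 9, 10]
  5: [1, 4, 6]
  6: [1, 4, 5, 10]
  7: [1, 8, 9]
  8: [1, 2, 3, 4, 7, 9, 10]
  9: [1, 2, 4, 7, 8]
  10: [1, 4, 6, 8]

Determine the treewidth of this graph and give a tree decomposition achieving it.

Every bag has size at most 4, so the width is 4 − 1 = 3 and tw(G) ≤ 3. For the lower bound, the 4 vertices {1, 2, 8, 9} are pairwise adjacent, and any tree decomposition puts a clique entirely inside one bag — forcing width ≥ 3. Hence tw(G) = 3 exactly.

Treewidth 3.
One such decomposition:
Bags: B1 = {1, 4, 6, 10}  B2 = {1, 4, 8, 10}  B3 = {1, 3, 4, 8}  B4 = {1, 4, 5, 6}  B5 = {1, 4, 8, 9}  B6 = {1, 7, 8, 9}  B7 = {1, 2, 8, 9}
Tree: B1–B2, B2–B3, B1–B4, B2–B5, B5–B6, B5–B7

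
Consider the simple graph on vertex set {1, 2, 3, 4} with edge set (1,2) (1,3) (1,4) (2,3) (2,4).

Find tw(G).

A width-2 tree decomposition is:
Bags: B1 = {1, 2, 4}  B2 = {1, 2, 3}
Tree: B1–B2
The largest bag has 3 vertices, giving width 2; this decomposition certifies tw(G) ≤ 2. For the lower bound, the 3 vertices {1, 2, 3} are pairwise adjacent, and any tree decomposition puts a clique entirely inside one bag — forcing width ≥ 2. The upper and lower bounds meet at 2, so that is the treewidth.

2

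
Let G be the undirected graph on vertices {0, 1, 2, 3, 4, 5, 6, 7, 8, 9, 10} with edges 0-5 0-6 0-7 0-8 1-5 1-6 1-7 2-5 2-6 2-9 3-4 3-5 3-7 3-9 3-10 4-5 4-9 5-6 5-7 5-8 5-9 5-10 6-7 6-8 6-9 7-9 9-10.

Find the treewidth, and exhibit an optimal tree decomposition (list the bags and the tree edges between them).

Every bag has size at most 4, so the width is 4 − 1 = 3 and tw(G) ≤ 3. For the lower bound, the 4 vertices {3, 5, 9, 10} are pairwise adjacent, and any tree decomposition puts a clique entirely inside one bag — forcing width ≥ 3. Therefore the treewidth is 3.

Treewidth 3.
One optimal decomposition is:
Bags: B1 = {0, 5, 6, 7}  B2 = {1, 5, 6, 7}  B3 = {0, 5, 6, 8}  B4 = {5, 6, 7, 9}  B5 = {3, 5, 7, 9}  B6 = {3, 4, 5, 9}  B7 = {2, 5, 6, 9}  B8 = {3, 5, 9, 10}
Tree: B1–B2, B1–B3, B1–B4, B4–B5, B5–B6, B4–B7, B5–B8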